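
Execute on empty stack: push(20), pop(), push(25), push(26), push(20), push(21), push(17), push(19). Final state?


push(20) -> [20]
pop() returns 20 -> []
push(25) -> [25]
push(26) -> [25, 26]
push(20) -> [25, 26, 20]
push(21) -> [25, 26, 20, 21]
push(17) -> [25, 26, 20, 21, 17]
push(19) -> [25, 26, 20, 21, 17, 19]
Final stack (bottom to top): [25, 26, 20, 21, 17, 19]


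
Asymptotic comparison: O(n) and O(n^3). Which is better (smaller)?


linear grows slower than cubic
O(n) is asymptotically smaller; O(n^3) grows faster


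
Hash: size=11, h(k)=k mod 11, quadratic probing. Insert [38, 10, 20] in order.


Insertions: 38->slot 5; 10->slot 10; 20->slot 9
Table: [None, None, None, None, None, 38, None, None, None, 20, 10]


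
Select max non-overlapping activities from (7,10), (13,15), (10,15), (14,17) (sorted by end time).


Greedy: pick earliest-ending, then skip overlaps.
Selected (2 activities): [(7, 10), (13, 15)]


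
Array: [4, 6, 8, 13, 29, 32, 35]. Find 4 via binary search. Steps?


Search for 4:
[0,6] mid=3 arr[3]=13
[0,2] mid=1 arr[1]=6
[0,0] mid=0 arr[0]=4
Total: 3 comparisons


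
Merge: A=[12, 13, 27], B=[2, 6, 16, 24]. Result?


Compare heads, take smaller each step.
Merged: [2, 6, 12, 13, 16, 24, 27]


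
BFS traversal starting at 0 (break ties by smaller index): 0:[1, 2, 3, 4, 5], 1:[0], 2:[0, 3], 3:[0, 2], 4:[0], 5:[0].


BFS queue: start with [0]
Visit order: [0, 1, 2, 3, 4, 5]


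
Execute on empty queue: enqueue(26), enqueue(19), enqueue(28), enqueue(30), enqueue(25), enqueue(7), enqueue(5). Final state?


enqueue(26) -> [26]
enqueue(19) -> [26, 19]
enqueue(28) -> [26, 19, 28]
enqueue(30) -> [26, 19, 28, 30]
enqueue(25) -> [26, 19, 28, 30, 25]
enqueue(7) -> [26, 19, 28, 30, 25, 7]
enqueue(5) -> [26, 19, 28, 30, 25, 7, 5]
Final queue (front to back): [26, 19, 28, 30, 25, 7, 5]


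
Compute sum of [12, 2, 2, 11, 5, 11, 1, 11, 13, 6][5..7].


Prefix sums: [0, 12, 14, 16, 27, 32, 43, 44, 55, 68, 74]
Sum[5..7] = prefix[8] - prefix[5] = 55 - 32 = 23


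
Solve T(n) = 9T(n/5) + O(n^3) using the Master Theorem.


a=9, b=5, c=3. log_5(9)=1.365 < c=3. Case 3: O(n^c) = O(n^3)
Complexity: O(n^3)


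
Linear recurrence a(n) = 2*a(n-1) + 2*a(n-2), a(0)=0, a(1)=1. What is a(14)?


Build bottom-up:
...a(12)=49920, a(13)=136384, a(14)=2*136384+2*49920=372608


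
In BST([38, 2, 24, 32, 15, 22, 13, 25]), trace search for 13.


BST root = 38
Search for 13: compare at each node
Path: [38, 2, 24, 15, 13]


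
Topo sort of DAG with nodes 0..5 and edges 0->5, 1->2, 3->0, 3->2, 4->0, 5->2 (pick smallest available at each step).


Kahn's algorithm, process smallest node first
Order: [1, 3, 4, 0, 5, 2]


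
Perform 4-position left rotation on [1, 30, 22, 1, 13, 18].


Left rotate by 4: [13, 18, 1, 30, 22, 1]


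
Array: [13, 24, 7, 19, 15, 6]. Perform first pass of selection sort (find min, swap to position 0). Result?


After one pass: [6, 24, 7, 19, 15, 13]


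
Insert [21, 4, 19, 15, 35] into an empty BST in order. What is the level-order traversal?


Root = 21; build tree by BST insertion.
Level-Order traversal: [21, 4, 35, 19, 15]


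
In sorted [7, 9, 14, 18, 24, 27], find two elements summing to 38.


Two pointers: lo=0, hi=5
Found pair: (14, 24) summing to 38


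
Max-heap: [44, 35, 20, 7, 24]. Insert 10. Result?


Append 10: [44, 35, 20, 7, 24, 10]
Bubble up: no swaps needed
Result: [44, 35, 20, 7, 24, 10]


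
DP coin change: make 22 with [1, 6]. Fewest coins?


dp[0]=0; dp[i]=1+min(dp[i-c] for c in coins)
...dp[17]=7, dp[18]=3, dp[19]=4, dp[20]=5, dp[21]=6, dp[22]=7
Minimum coins for 22 = 7


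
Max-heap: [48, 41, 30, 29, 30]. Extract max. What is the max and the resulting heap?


Max = 48
Replace root with last, heapify down
Resulting heap: [41, 30, 30, 29]


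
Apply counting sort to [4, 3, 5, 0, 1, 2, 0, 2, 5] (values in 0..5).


Count array: [2, 1, 2, 1, 1, 2]
Reconstruct: [0, 0, 1, 2, 2, 3, 4, 5, 5]


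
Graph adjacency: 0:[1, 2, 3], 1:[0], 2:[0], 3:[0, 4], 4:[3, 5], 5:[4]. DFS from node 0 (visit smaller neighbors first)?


DFS stack-based: start with [0]
Visit order: [0, 1, 2, 3, 4, 5]


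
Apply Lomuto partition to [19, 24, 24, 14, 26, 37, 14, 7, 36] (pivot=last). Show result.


Elements <= 36 go left of pivot.
Result: [19, 24, 24, 14, 26, 14, 7, 36, 37], pivot at index 7


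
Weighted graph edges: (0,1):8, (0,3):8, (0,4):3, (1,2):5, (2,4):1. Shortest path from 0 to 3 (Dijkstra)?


Dijkstra from 0:
Distances: {0: 0, 1: 8, 2: 4, 3: 8, 4: 3}
Shortest distance to 3 = 8, path = [0, 3]


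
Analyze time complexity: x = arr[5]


Analysis: constant-time operation, no loop
Complexity: O(1)


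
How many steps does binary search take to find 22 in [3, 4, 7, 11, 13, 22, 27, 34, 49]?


Search for 22:
[0,8] mid=4 arr[4]=13
[5,8] mid=6 arr[6]=27
[5,5] mid=5 arr[5]=22
Total: 3 comparisons


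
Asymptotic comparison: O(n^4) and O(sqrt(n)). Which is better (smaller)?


sublinear grows slower than quartic
O(sqrt(n)) is asymptotically smaller; O(n^4) grows faster


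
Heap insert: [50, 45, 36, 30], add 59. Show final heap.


Append 59: [50, 45, 36, 30, 59]
Bubble up: swap idx 4(59) with idx 1(45); swap idx 1(59) with idx 0(50)
Result: [59, 50, 36, 30, 45]


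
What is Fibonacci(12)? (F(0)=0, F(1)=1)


F(n)=F(n-1)+F(n-2)
...F(10)=55, F(11)=89, F(12)=144


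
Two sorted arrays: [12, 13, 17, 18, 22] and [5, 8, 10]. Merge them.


Compare heads, take smaller each step.
Merged: [5, 8, 10, 12, 13, 17, 18, 22]


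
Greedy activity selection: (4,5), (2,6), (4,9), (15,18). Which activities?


Greedy: pick earliest-ending, then skip overlaps.
Selected (2 activities): [(4, 5), (15, 18)]


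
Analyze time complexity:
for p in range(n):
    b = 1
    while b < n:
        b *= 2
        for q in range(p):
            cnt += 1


Per nesting level: O(n) * O(log n) * O(n) [triangular over p] = O(n^2 log n)
Complexity: O(n^2 log n)


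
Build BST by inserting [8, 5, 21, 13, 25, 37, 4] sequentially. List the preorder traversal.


Root = 8; build tree by BST insertion.
Preorder traversal: [8, 5, 4, 21, 13, 25, 37]


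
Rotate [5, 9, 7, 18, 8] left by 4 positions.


Left rotate by 4: [8, 5, 9, 7, 18]


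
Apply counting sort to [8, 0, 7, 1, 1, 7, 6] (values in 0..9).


Count array: [1, 2, 0, 0, 0, 0, 1, 2, 1, 0]
Reconstruct: [0, 1, 1, 6, 7, 7, 8]


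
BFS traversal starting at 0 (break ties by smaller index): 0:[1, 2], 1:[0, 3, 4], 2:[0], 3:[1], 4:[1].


BFS queue: start with [0]
Visit order: [0, 1, 2, 3, 4]


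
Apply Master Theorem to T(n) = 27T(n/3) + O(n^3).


a=27, b=3, c=3. log_3(27)=3 = c=3. Case 2: O(n^c log n) = O(n^3 log n)
Complexity: O(n^3 log n)


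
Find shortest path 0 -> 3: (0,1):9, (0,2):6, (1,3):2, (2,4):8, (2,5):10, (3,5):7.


Dijkstra from 0:
Distances: {0: 0, 1: 9, 2: 6, 3: 11, 4: 14, 5: 16}
Shortest distance to 3 = 11, path = [0, 1, 3]


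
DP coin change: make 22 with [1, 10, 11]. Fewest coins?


dp[0]=0; dp[i]=1+min(dp[i-c] for c in coins)
...dp[17]=7, dp[18]=8, dp[19]=9, dp[20]=2, dp[21]=2, dp[22]=2
Minimum coins for 22 = 2


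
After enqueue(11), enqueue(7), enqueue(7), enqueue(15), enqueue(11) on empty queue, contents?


enqueue(11) -> [11]
enqueue(7) -> [11, 7]
enqueue(7) -> [11, 7, 7]
enqueue(15) -> [11, 7, 7, 15]
enqueue(11) -> [11, 7, 7, 15, 11]
Final queue (front to back): [11, 7, 7, 15, 11]


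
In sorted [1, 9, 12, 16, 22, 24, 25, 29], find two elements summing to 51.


Two pointers: lo=0, hi=7
Found pair: (22, 29) summing to 51


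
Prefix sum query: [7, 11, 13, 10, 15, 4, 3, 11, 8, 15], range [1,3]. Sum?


Prefix sums: [0, 7, 18, 31, 41, 56, 60, 63, 74, 82, 97]
Sum[1..3] = prefix[4] - prefix[1] = 41 - 7 = 34


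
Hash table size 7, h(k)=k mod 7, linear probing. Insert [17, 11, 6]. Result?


Insertions: 17->slot 3; 11->slot 4; 6->slot 6
Table: [None, None, None, 17, 11, None, 6]


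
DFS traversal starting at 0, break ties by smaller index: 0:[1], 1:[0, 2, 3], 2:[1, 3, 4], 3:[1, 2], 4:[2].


DFS stack-based: start with [0]
Visit order: [0, 1, 2, 3, 4]


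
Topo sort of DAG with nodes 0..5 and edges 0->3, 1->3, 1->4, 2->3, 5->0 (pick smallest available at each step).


Kahn's algorithm, process smallest node first
Order: [1, 2, 4, 5, 0, 3]


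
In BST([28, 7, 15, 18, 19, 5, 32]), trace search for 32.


BST root = 28
Search for 32: compare at each node
Path: [28, 32]


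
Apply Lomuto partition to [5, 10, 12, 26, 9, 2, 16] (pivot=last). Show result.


Elements <= 16 go left of pivot.
Result: [5, 10, 12, 9, 2, 16, 26], pivot at index 5


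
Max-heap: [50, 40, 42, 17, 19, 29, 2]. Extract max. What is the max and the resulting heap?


Max = 50
Replace root with last, heapify down
Resulting heap: [42, 40, 29, 17, 19, 2]


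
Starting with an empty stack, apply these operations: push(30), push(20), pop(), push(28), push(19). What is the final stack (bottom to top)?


push(30) -> [30]
push(20) -> [30, 20]
pop() returns 20 -> [30]
push(28) -> [30, 28]
push(19) -> [30, 28, 19]
Final stack (bottom to top): [30, 28, 19]


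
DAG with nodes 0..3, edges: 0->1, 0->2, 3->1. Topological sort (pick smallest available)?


Kahn's algorithm, process smallest node first
Order: [0, 2, 3, 1]


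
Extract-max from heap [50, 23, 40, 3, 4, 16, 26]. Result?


Max = 50
Replace root with last, heapify down
Resulting heap: [40, 23, 26, 3, 4, 16]


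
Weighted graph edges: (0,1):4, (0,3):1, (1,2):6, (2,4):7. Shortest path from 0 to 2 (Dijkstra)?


Dijkstra from 0:
Distances: {0: 0, 1: 4, 2: 10, 3: 1, 4: 17}
Shortest distance to 2 = 10, path = [0, 1, 2]


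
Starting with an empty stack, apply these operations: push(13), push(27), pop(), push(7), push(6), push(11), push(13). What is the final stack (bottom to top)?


push(13) -> [13]
push(27) -> [13, 27]
pop() returns 27 -> [13]
push(7) -> [13, 7]
push(6) -> [13, 7, 6]
push(11) -> [13, 7, 6, 11]
push(13) -> [13, 7, 6, 11, 13]
Final stack (bottom to top): [13, 7, 6, 11, 13]


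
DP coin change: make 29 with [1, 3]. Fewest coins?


dp[0]=0; dp[i]=1+min(dp[i-c] for c in coins)
...dp[24]=8, dp[25]=9, dp[26]=10, dp[27]=9, dp[28]=10, dp[29]=11
Minimum coins for 29 = 11


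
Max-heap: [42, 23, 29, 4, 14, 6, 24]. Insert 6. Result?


Append 6: [42, 23, 29, 4, 14, 6, 24, 6]
Bubble up: swap idx 7(6) with idx 3(4)
Result: [42, 23, 29, 6, 14, 6, 24, 4]


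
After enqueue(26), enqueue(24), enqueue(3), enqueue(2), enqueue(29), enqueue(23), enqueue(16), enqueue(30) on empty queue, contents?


enqueue(26) -> [26]
enqueue(24) -> [26, 24]
enqueue(3) -> [26, 24, 3]
enqueue(2) -> [26, 24, 3, 2]
enqueue(29) -> [26, 24, 3, 2, 29]
enqueue(23) -> [26, 24, 3, 2, 29, 23]
enqueue(16) -> [26, 24, 3, 2, 29, 23, 16]
enqueue(30) -> [26, 24, 3, 2, 29, 23, 16, 30]
Final queue (front to back): [26, 24, 3, 2, 29, 23, 16, 30]


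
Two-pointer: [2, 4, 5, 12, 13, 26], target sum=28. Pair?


Two pointers: lo=0, hi=5
Found pair: (2, 26) summing to 28


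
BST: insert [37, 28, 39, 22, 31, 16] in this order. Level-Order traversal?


Root = 37; build tree by BST insertion.
Level-Order traversal: [37, 28, 39, 22, 31, 16]


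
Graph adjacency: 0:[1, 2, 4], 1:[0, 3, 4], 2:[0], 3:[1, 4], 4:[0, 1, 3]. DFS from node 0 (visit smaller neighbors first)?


DFS stack-based: start with [0]
Visit order: [0, 1, 3, 4, 2]


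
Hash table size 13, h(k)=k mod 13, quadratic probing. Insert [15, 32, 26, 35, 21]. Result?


Insertions: 15->slot 2; 32->slot 6; 26->slot 0; 35->slot 9; 21->slot 8
Table: [26, None, 15, None, None, None, 32, None, 21, 35, None, None, None]


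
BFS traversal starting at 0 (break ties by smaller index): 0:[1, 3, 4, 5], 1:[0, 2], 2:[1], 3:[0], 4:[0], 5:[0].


BFS queue: start with [0]
Visit order: [0, 1, 3, 4, 5, 2]


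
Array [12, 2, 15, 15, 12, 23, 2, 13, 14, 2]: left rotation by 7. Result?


Left rotate by 7: [13, 14, 2, 12, 2, 15, 15, 12, 23, 2]


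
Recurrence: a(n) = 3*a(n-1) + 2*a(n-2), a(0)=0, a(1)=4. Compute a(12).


Build bottom-up:
...a(10)=318588, a(11)=1134668, a(12)=3*1134668+2*318588=4041180


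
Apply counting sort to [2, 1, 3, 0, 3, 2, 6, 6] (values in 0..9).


Count array: [1, 1, 2, 2, 0, 0, 2, 0, 0, 0]
Reconstruct: [0, 1, 2, 2, 3, 3, 6, 6]


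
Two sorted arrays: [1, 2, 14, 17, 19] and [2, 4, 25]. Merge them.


Compare heads, take smaller each step.
Merged: [1, 2, 2, 4, 14, 17, 19, 25]


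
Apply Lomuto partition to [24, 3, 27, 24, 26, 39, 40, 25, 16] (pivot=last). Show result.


Elements <= 16 go left of pivot.
Result: [3, 16, 27, 24, 26, 39, 40, 25, 24], pivot at index 1


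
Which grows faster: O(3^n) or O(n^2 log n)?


n^2 log n grows slower than exponential (base 3)
O(n^2 log n) is asymptotically smaller; O(3^n) grows faster


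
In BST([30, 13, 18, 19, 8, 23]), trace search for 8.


BST root = 30
Search for 8: compare at each node
Path: [30, 13, 8]


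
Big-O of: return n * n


Analysis: constant-time operation, no loop
Complexity: O(1)


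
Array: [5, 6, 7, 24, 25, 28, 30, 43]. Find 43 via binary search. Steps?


Search for 43:
[0,7] mid=3 arr[3]=24
[4,7] mid=5 arr[5]=28
[6,7] mid=6 arr[6]=30
[7,7] mid=7 arr[7]=43
Total: 4 comparisons


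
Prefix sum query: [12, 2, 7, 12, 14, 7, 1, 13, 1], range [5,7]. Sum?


Prefix sums: [0, 12, 14, 21, 33, 47, 54, 55, 68, 69]
Sum[5..7] = prefix[8] - prefix[5] = 68 - 47 = 21


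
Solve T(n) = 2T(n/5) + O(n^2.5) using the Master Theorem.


a=2, b=5, c=2.5. log_5(2)=0.431 < c=2.5. Case 3: O(n^c) = O(n^2.500)
Complexity: O(n^2.500)


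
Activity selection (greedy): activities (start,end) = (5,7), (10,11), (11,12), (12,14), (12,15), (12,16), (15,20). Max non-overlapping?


Greedy: pick earliest-ending, then skip overlaps.
Selected (5 activities): [(5, 7), (10, 11), (11, 12), (12, 14), (15, 20)]


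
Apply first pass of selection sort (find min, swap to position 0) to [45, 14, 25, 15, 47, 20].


After one pass: [14, 45, 25, 15, 47, 20]


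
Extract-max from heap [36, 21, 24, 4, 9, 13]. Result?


Max = 36
Replace root with last, heapify down
Resulting heap: [24, 21, 13, 4, 9]


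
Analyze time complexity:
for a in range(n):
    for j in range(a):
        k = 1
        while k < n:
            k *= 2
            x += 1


Per nesting level: O(n) * O(n) [triangular over a] * O(log n) = O(n^2 log n)
Complexity: O(n^2 log n)


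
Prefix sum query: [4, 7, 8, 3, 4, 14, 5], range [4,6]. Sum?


Prefix sums: [0, 4, 11, 19, 22, 26, 40, 45]
Sum[4..6] = prefix[7] - prefix[4] = 45 - 22 = 23


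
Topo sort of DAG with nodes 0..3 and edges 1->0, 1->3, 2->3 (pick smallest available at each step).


Kahn's algorithm, process smallest node first
Order: [1, 0, 2, 3]


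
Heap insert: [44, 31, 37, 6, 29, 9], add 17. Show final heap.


Append 17: [44, 31, 37, 6, 29, 9, 17]
Bubble up: no swaps needed
Result: [44, 31, 37, 6, 29, 9, 17]


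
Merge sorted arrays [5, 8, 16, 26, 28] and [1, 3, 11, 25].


Compare heads, take smaller each step.
Merged: [1, 3, 5, 8, 11, 16, 25, 26, 28]


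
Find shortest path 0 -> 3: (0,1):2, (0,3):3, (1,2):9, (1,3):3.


Dijkstra from 0:
Distances: {0: 0, 1: 2, 2: 11, 3: 3}
Shortest distance to 3 = 3, path = [0, 3]


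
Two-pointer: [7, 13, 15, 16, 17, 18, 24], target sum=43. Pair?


Two pointers: lo=0, hi=6
No pair sums to 43


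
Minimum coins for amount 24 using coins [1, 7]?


dp[0]=0; dp[i]=1+min(dp[i-c] for c in coins)
...dp[19]=7, dp[20]=8, dp[21]=3, dp[22]=4, dp[23]=5, dp[24]=6
Minimum coins for 24 = 6


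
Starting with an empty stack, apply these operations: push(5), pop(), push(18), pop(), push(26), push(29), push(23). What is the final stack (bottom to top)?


push(5) -> [5]
pop() returns 5 -> []
push(18) -> [18]
pop() returns 18 -> []
push(26) -> [26]
push(29) -> [26, 29]
push(23) -> [26, 29, 23]
Final stack (bottom to top): [26, 29, 23]


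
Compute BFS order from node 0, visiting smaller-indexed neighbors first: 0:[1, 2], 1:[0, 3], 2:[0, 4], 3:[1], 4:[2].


BFS queue: start with [0]
Visit order: [0, 1, 2, 3, 4]


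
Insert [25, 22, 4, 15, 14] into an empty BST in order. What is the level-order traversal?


Root = 25; build tree by BST insertion.
Level-Order traversal: [25, 22, 4, 15, 14]


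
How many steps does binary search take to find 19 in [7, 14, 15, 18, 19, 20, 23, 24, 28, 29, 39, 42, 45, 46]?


Search for 19:
[0,13] mid=6 arr[6]=23
[0,5] mid=2 arr[2]=15
[3,5] mid=4 arr[4]=19
Total: 3 comparisons


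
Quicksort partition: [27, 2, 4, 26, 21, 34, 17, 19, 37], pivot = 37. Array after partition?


Elements <= 37 go left of pivot.
Result: [27, 2, 4, 26, 21, 34, 17, 19, 37], pivot at index 8


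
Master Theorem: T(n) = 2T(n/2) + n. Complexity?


a=2, b=2, c=1. log_2(2)=1 = c=1. Case 2: O(n^c log n) = O(n log n)
Complexity: O(n log n)


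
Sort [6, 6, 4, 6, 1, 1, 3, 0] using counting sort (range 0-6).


Count array: [1, 2, 0, 1, 1, 0, 3]
Reconstruct: [0, 1, 1, 3, 4, 6, 6, 6]


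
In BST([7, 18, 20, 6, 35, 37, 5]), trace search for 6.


BST root = 7
Search for 6: compare at each node
Path: [7, 6]


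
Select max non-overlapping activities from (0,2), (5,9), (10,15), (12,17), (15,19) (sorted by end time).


Greedy: pick earliest-ending, then skip overlaps.
Selected (4 activities): [(0, 2), (5, 9), (10, 15), (15, 19)]


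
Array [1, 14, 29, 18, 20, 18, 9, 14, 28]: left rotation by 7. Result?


Left rotate by 7: [14, 28, 1, 14, 29, 18, 20, 18, 9]


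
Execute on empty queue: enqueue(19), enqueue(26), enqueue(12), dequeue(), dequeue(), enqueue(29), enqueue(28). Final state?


enqueue(19) -> [19]
enqueue(26) -> [19, 26]
enqueue(12) -> [19, 26, 12]
dequeue() returns 19 -> [26, 12]
dequeue() returns 26 -> [12]
enqueue(29) -> [12, 29]
enqueue(28) -> [12, 29, 28]
Final queue (front to back): [12, 29, 28]


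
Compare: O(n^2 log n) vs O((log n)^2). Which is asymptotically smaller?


polylogarithmic grows slower than n^2 log n
O((log n)^2) is asymptotically smaller; O(n^2 log n) grows faster


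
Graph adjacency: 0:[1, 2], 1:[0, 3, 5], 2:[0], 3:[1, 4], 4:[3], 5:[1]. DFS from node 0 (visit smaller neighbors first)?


DFS stack-based: start with [0]
Visit order: [0, 1, 3, 4, 5, 2]


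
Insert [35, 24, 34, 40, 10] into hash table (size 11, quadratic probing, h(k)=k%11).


Insertions: 35->slot 2; 24->slot 3; 34->slot 1; 40->slot 7; 10->slot 10
Table: [None, 34, 35, 24, None, None, None, 40, None, None, 10]


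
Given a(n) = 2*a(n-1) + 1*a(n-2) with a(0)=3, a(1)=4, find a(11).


Build bottom-up:
...a(9)=5164, a(10)=12467, a(11)=2*12467+1*5164=30098


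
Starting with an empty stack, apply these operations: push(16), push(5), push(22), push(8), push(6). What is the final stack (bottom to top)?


push(16) -> [16]
push(5) -> [16, 5]
push(22) -> [16, 5, 22]
push(8) -> [16, 5, 22, 8]
push(6) -> [16, 5, 22, 8, 6]
Final stack (bottom to top): [16, 5, 22, 8, 6]


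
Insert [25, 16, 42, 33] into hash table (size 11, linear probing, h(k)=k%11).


Insertions: 25->slot 3; 16->slot 5; 42->slot 9; 33->slot 0
Table: [33, None, None, 25, None, 16, None, None, None, 42, None]


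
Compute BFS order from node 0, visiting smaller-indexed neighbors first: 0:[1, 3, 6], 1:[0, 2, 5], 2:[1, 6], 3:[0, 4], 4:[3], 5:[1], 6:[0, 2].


BFS queue: start with [0]
Visit order: [0, 1, 3, 6, 2, 5, 4]


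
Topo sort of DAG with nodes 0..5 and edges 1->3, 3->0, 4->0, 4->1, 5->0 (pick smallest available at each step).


Kahn's algorithm, process smallest node first
Order: [2, 4, 1, 3, 5, 0]


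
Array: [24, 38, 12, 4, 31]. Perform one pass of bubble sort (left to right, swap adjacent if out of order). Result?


After one pass: [24, 12, 4, 31, 38]


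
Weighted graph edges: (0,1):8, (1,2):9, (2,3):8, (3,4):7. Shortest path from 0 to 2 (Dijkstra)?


Dijkstra from 0:
Distances: {0: 0, 1: 8, 2: 17, 3: 25, 4: 32}
Shortest distance to 2 = 17, path = [0, 1, 2]


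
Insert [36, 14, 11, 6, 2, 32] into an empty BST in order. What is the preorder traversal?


Root = 36; build tree by BST insertion.
Preorder traversal: [36, 14, 11, 6, 2, 32]


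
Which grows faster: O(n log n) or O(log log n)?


double-logarithmic grows slower than linearithmic
O(log log n) is asymptotically smaller; O(n log n) grows faster


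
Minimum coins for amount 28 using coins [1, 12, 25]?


dp[0]=0; dp[i]=1+min(dp[i-c] for c in coins)
...dp[23]=12, dp[24]=2, dp[25]=1, dp[26]=2, dp[27]=3, dp[28]=4
Minimum coins for 28 = 4


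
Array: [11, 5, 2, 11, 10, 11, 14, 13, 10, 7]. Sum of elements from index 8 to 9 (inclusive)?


Prefix sums: [0, 11, 16, 18, 29, 39, 50, 64, 77, 87, 94]
Sum[8..9] = prefix[10] - prefix[8] = 94 - 77 = 17


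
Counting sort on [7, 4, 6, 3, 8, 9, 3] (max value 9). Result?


Count array: [0, 0, 0, 2, 1, 0, 1, 1, 1, 1]
Reconstruct: [3, 3, 4, 6, 7, 8, 9]


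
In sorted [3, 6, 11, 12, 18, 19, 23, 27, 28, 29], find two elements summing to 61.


Two pointers: lo=0, hi=9
No pair sums to 61


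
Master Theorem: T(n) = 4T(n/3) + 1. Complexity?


a=4, b=3, c=0. log_3(4)=1.262 > c=0. Case 1: O(n^log_b(a)) = O(n^1.262)
Complexity: O(n^1.262)


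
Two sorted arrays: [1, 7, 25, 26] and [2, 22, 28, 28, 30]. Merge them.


Compare heads, take smaller each step.
Merged: [1, 2, 7, 22, 25, 26, 28, 28, 30]


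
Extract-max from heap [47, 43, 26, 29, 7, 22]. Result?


Max = 47
Replace root with last, heapify down
Resulting heap: [43, 29, 26, 22, 7]


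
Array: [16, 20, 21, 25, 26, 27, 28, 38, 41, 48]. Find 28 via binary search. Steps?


Search for 28:
[0,9] mid=4 arr[4]=26
[5,9] mid=7 arr[7]=38
[5,6] mid=5 arr[5]=27
[6,6] mid=6 arr[6]=28
Total: 4 comparisons


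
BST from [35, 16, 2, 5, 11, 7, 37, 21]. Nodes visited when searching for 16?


BST root = 35
Search for 16: compare at each node
Path: [35, 16]


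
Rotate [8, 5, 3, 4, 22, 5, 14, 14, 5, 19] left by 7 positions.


Left rotate by 7: [14, 5, 19, 8, 5, 3, 4, 22, 5, 14]


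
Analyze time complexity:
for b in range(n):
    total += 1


Per nesting level: O(n) = O(n)
Complexity: O(n)


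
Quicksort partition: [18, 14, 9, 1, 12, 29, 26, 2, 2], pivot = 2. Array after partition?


Elements <= 2 go left of pivot.
Result: [1, 2, 2, 18, 12, 29, 26, 14, 9], pivot at index 2


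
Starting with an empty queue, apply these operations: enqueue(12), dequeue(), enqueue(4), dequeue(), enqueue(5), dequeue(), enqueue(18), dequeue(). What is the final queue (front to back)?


enqueue(12) -> [12]
dequeue() returns 12 -> []
enqueue(4) -> [4]
dequeue() returns 4 -> []
enqueue(5) -> [5]
dequeue() returns 5 -> []
enqueue(18) -> [18]
dequeue() returns 18 -> []
Final queue (front to back): []


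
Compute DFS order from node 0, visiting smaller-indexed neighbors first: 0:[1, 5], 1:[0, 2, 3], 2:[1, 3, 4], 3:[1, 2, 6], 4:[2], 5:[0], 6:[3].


DFS stack-based: start with [0]
Visit order: [0, 1, 2, 3, 6, 4, 5]


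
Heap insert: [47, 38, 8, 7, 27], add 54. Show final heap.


Append 54: [47, 38, 8, 7, 27, 54]
Bubble up: swap idx 5(54) with idx 2(8); swap idx 2(54) with idx 0(47)
Result: [54, 38, 47, 7, 27, 8]


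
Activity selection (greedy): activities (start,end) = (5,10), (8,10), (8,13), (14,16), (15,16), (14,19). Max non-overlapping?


Greedy: pick earliest-ending, then skip overlaps.
Selected (2 activities): [(5, 10), (14, 16)]


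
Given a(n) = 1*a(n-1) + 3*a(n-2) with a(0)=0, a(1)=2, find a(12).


Build bottom-up:
...a(10)=2318, a(11)=5366, a(12)=1*5366+3*2318=12320


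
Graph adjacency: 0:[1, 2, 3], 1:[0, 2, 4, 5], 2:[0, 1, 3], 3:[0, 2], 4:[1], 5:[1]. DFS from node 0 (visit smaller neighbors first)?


DFS stack-based: start with [0]
Visit order: [0, 1, 2, 3, 4, 5]


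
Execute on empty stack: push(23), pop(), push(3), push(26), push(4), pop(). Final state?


push(23) -> [23]
pop() returns 23 -> []
push(3) -> [3]
push(26) -> [3, 26]
push(4) -> [3, 26, 4]
pop() returns 4 -> [3, 26]
Final stack (bottom to top): [3, 26]


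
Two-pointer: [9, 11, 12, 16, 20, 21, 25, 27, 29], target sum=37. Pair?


Two pointers: lo=0, hi=8
Found pair: (12, 25) summing to 37


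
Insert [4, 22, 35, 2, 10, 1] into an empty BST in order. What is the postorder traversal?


Root = 4; build tree by BST insertion.
Postorder traversal: [1, 2, 10, 35, 22, 4]


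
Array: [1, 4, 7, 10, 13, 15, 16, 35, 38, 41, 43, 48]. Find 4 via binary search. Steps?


Search for 4:
[0,11] mid=5 arr[5]=15
[0,4] mid=2 arr[2]=7
[0,1] mid=0 arr[0]=1
[1,1] mid=1 arr[1]=4
Total: 4 comparisons


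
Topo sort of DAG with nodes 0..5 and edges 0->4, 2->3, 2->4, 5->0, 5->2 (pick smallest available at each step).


Kahn's algorithm, process smallest node first
Order: [1, 5, 0, 2, 3, 4]


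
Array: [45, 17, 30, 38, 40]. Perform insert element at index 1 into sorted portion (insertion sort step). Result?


After one pass: [17, 45, 30, 38, 40]


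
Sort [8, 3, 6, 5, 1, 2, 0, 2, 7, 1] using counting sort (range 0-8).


Count array: [1, 2, 2, 1, 0, 1, 1, 1, 1]
Reconstruct: [0, 1, 1, 2, 2, 3, 5, 6, 7, 8]


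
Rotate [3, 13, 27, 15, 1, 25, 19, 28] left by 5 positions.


Left rotate by 5: [25, 19, 28, 3, 13, 27, 15, 1]


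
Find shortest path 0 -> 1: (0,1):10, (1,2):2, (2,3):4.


Dijkstra from 0:
Distances: {0: 0, 1: 10, 2: 12, 3: 16}
Shortest distance to 1 = 10, path = [0, 1]


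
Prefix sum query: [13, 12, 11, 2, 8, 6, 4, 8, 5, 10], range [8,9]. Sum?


Prefix sums: [0, 13, 25, 36, 38, 46, 52, 56, 64, 69, 79]
Sum[8..9] = prefix[10] - prefix[8] = 79 - 64 = 15


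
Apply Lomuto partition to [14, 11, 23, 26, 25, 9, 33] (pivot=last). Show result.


Elements <= 33 go left of pivot.
Result: [14, 11, 23, 26, 25, 9, 33], pivot at index 6


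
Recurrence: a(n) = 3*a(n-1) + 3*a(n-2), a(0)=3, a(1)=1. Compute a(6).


Build bottom-up:
...a(4)=153, a(5)=576, a(6)=3*576+3*153=2187


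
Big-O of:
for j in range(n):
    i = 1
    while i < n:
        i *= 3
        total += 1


Per nesting level: O(n) * O(log n) = O(n log n)
Complexity: O(n log n)


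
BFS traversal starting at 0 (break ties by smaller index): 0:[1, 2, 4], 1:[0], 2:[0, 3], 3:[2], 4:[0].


BFS queue: start with [0]
Visit order: [0, 1, 2, 4, 3]


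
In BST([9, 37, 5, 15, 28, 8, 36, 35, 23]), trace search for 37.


BST root = 9
Search for 37: compare at each node
Path: [9, 37]


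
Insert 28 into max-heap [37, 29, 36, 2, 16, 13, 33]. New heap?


Append 28: [37, 29, 36, 2, 16, 13, 33, 28]
Bubble up: swap idx 7(28) with idx 3(2)
Result: [37, 29, 36, 28, 16, 13, 33, 2]


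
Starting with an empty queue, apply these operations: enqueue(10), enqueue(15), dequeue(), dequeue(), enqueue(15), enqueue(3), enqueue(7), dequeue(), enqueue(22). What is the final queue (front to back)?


enqueue(10) -> [10]
enqueue(15) -> [10, 15]
dequeue() returns 10 -> [15]
dequeue() returns 15 -> []
enqueue(15) -> [15]
enqueue(3) -> [15, 3]
enqueue(7) -> [15, 3, 7]
dequeue() returns 15 -> [3, 7]
enqueue(22) -> [3, 7, 22]
Final queue (front to back): [3, 7, 22]


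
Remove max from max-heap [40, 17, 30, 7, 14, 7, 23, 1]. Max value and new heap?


Max = 40
Replace root with last, heapify down
Resulting heap: [30, 17, 23, 7, 14, 7, 1]


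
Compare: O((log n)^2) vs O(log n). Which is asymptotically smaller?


logarithmic grows slower than polylogarithmic
O(log n) is asymptotically smaller; O((log n)^2) grows faster


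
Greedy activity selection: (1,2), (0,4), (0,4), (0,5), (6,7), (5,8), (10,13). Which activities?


Greedy: pick earliest-ending, then skip overlaps.
Selected (3 activities): [(1, 2), (6, 7), (10, 13)]


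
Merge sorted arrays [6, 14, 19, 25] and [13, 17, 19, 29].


Compare heads, take smaller each step.
Merged: [6, 13, 14, 17, 19, 19, 25, 29]


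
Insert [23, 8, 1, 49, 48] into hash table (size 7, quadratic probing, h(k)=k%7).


Insertions: 23->slot 2; 8->slot 1; 1->slot 5; 49->slot 0; 48->slot 6
Table: [49, 8, 23, None, None, 1, 48]


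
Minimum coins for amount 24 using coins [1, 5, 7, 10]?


dp[0]=0; dp[i]=1+min(dp[i-c] for c in coins)
...dp[19]=3, dp[20]=2, dp[21]=3, dp[22]=3, dp[23]=4, dp[24]=3
Minimum coins for 24 = 3


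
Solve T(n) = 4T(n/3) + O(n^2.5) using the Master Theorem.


a=4, b=3, c=2.5. log_3(4)=1.262 < c=2.5. Case 3: O(n^c) = O(n^2.500)
Complexity: O(n^2.500)


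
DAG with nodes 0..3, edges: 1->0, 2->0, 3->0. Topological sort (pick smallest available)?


Kahn's algorithm, process smallest node first
Order: [1, 2, 3, 0]


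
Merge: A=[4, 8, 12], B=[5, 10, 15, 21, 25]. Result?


Compare heads, take smaller each step.
Merged: [4, 5, 8, 10, 12, 15, 21, 25]


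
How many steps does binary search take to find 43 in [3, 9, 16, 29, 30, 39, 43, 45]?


Search for 43:
[0,7] mid=3 arr[3]=29
[4,7] mid=5 arr[5]=39
[6,7] mid=6 arr[6]=43
Total: 3 comparisons


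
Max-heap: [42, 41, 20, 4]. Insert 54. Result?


Append 54: [42, 41, 20, 4, 54]
Bubble up: swap idx 4(54) with idx 1(41); swap idx 1(54) with idx 0(42)
Result: [54, 42, 20, 4, 41]


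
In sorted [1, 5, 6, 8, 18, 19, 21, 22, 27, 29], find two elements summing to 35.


Two pointers: lo=0, hi=9
Found pair: (6, 29) summing to 35


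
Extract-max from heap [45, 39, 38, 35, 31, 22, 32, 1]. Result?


Max = 45
Replace root with last, heapify down
Resulting heap: [39, 35, 38, 1, 31, 22, 32]


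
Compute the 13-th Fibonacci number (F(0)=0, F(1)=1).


F(n)=F(n-1)+F(n-2)
...F(11)=89, F(12)=144, F(13)=233


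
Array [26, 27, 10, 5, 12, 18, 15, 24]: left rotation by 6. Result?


Left rotate by 6: [15, 24, 26, 27, 10, 5, 12, 18]


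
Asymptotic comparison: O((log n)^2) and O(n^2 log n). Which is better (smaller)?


polylogarithmic grows slower than n^2 log n
O((log n)^2) is asymptotically smaller; O(n^2 log n) grows faster


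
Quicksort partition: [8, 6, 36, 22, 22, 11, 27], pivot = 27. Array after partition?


Elements <= 27 go left of pivot.
Result: [8, 6, 22, 22, 11, 27, 36], pivot at index 5


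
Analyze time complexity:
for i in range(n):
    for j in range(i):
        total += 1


Per nesting level: O(n) * O(n) [triangular over i] = O(n^2)
Complexity: O(n^2)


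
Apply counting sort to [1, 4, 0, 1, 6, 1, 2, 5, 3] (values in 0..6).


Count array: [1, 3, 1, 1, 1, 1, 1]
Reconstruct: [0, 1, 1, 1, 2, 3, 4, 5, 6]


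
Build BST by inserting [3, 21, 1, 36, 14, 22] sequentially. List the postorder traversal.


Root = 3; build tree by BST insertion.
Postorder traversal: [1, 14, 22, 36, 21, 3]


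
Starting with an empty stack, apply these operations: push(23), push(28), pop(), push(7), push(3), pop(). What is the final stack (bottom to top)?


push(23) -> [23]
push(28) -> [23, 28]
pop() returns 28 -> [23]
push(7) -> [23, 7]
push(3) -> [23, 7, 3]
pop() returns 3 -> [23, 7]
Final stack (bottom to top): [23, 7]


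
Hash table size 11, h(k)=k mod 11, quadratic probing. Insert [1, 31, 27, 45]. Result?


Insertions: 1->slot 1; 31->slot 9; 27->slot 5; 45->slot 2
Table: [None, 1, 45, None, None, 27, None, None, None, 31, None]


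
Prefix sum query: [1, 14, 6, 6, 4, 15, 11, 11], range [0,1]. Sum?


Prefix sums: [0, 1, 15, 21, 27, 31, 46, 57, 68]
Sum[0..1] = prefix[2] - prefix[0] = 15 - 0 = 15


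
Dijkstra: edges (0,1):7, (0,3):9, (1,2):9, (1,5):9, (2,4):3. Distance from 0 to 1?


Dijkstra from 0:
Distances: {0: 0, 1: 7, 2: 16, 3: 9, 4: 19, 5: 16}
Shortest distance to 1 = 7, path = [0, 1]


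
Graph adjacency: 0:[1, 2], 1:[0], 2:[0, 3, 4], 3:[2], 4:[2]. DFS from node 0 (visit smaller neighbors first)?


DFS stack-based: start with [0]
Visit order: [0, 1, 2, 3, 4]


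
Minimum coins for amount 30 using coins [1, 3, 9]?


dp[0]=0; dp[i]=1+min(dp[i-c] for c in coins)
...dp[25]=5, dp[26]=6, dp[27]=3, dp[28]=4, dp[29]=5, dp[30]=4
Minimum coins for 30 = 4


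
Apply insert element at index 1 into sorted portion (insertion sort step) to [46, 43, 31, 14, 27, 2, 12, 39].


After one pass: [43, 46, 31, 14, 27, 2, 12, 39]


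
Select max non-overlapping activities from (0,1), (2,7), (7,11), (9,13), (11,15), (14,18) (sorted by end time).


Greedy: pick earliest-ending, then skip overlaps.
Selected (4 activities): [(0, 1), (2, 7), (7, 11), (11, 15)]


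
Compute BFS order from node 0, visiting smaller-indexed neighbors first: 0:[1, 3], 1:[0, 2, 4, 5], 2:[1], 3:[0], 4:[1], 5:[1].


BFS queue: start with [0]
Visit order: [0, 1, 3, 2, 4, 5]


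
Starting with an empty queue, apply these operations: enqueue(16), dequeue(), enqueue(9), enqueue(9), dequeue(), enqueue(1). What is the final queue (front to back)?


enqueue(16) -> [16]
dequeue() returns 16 -> []
enqueue(9) -> [9]
enqueue(9) -> [9, 9]
dequeue() returns 9 -> [9]
enqueue(1) -> [9, 1]
Final queue (front to back): [9, 1]


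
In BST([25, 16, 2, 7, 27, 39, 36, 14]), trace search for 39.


BST root = 25
Search for 39: compare at each node
Path: [25, 27, 39]


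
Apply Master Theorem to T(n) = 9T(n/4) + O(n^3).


a=9, b=4, c=3. log_4(9)=1.585 < c=3. Case 3: O(n^c) = O(n^3)
Complexity: O(n^3)


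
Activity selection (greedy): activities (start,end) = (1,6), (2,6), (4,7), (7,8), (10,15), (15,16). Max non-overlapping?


Greedy: pick earliest-ending, then skip overlaps.
Selected (4 activities): [(1, 6), (7, 8), (10, 15), (15, 16)]


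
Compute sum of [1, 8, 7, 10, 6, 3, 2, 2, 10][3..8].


Prefix sums: [0, 1, 9, 16, 26, 32, 35, 37, 39, 49]
Sum[3..8] = prefix[9] - prefix[3] = 49 - 16 = 33


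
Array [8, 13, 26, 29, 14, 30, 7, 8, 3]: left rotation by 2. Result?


Left rotate by 2: [26, 29, 14, 30, 7, 8, 3, 8, 13]


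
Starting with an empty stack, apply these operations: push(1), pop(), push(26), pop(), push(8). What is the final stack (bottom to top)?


push(1) -> [1]
pop() returns 1 -> []
push(26) -> [26]
pop() returns 26 -> []
push(8) -> [8]
Final stack (bottom to top): [8]


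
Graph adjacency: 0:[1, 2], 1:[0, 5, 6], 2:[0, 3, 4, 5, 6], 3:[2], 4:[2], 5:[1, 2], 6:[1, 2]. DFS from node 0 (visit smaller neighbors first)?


DFS stack-based: start with [0]
Visit order: [0, 1, 5, 2, 3, 4, 6]


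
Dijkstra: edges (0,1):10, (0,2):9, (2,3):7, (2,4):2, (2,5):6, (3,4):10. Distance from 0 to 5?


Dijkstra from 0:
Distances: {0: 0, 1: 10, 2: 9, 3: 16, 4: 11, 5: 15}
Shortest distance to 5 = 15, path = [0, 2, 5]


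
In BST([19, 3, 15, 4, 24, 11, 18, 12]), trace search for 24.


BST root = 19
Search for 24: compare at each node
Path: [19, 24]


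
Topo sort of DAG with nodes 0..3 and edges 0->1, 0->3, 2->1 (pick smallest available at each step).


Kahn's algorithm, process smallest node first
Order: [0, 2, 1, 3]


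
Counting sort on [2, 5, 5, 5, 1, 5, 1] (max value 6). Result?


Count array: [0, 2, 1, 0, 0, 4, 0]
Reconstruct: [1, 1, 2, 5, 5, 5, 5]


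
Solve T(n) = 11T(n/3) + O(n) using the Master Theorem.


a=11, b=3, c=1. log_3(11)=2.183 > c=1. Case 1: O(n^log_b(a)) = O(n^2.183)
Complexity: O(n^2.183)


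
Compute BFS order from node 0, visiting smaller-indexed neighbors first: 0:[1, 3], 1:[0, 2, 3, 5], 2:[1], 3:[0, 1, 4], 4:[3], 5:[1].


BFS queue: start with [0]
Visit order: [0, 1, 3, 2, 5, 4]


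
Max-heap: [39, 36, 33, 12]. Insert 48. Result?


Append 48: [39, 36, 33, 12, 48]
Bubble up: swap idx 4(48) with idx 1(36); swap idx 1(48) with idx 0(39)
Result: [48, 39, 33, 12, 36]


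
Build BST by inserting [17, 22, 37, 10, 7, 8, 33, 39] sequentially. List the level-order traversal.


Root = 17; build tree by BST insertion.
Level-Order traversal: [17, 10, 22, 7, 37, 8, 33, 39]


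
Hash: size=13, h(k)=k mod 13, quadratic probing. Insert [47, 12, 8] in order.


Insertions: 47->slot 8; 12->slot 12; 8->slot 9
Table: [None, None, None, None, None, None, None, None, 47, 8, None, None, 12]


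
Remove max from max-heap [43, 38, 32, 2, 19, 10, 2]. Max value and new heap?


Max = 43
Replace root with last, heapify down
Resulting heap: [38, 19, 32, 2, 2, 10]


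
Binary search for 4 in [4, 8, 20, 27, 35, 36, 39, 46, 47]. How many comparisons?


Search for 4:
[0,8] mid=4 arr[4]=35
[0,3] mid=1 arr[1]=8
[0,0] mid=0 arr[0]=4
Total: 3 comparisons


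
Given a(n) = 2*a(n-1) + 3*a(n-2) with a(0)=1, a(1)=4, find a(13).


Build bottom-up:
...a(11)=221434, a(12)=664301, a(13)=2*664301+3*221434=1992904


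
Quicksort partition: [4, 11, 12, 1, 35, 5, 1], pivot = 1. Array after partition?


Elements <= 1 go left of pivot.
Result: [1, 1, 12, 4, 35, 5, 11], pivot at index 1


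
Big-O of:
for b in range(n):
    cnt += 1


Per nesting level: O(n) = O(n)
Complexity: O(n)


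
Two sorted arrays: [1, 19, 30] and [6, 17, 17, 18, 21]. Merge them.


Compare heads, take smaller each step.
Merged: [1, 6, 17, 17, 18, 19, 21, 30]


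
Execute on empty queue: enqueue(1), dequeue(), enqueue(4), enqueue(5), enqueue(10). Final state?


enqueue(1) -> [1]
dequeue() returns 1 -> []
enqueue(4) -> [4]
enqueue(5) -> [4, 5]
enqueue(10) -> [4, 5, 10]
Final queue (front to back): [4, 5, 10]


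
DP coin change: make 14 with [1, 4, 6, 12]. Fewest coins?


dp[0]=0; dp[i]=1+min(dp[i-c] for c in coins)
...dp[9]=3, dp[10]=2, dp[11]=3, dp[12]=1, dp[13]=2, dp[14]=3
Minimum coins for 14 = 3


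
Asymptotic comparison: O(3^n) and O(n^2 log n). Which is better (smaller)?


n^2 log n grows slower than exponential (base 3)
O(n^2 log n) is asymptotically smaller; O(3^n) grows faster


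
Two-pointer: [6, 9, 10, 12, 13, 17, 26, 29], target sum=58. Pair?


Two pointers: lo=0, hi=7
No pair sums to 58


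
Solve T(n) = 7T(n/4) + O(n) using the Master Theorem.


a=7, b=4, c=1. log_4(7)=1.404 > c=1. Case 1: O(n^log_b(a)) = O(n^1.404)
Complexity: O(n^1.404)


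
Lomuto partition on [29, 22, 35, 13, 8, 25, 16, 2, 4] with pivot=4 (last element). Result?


Elements <= 4 go left of pivot.
Result: [2, 4, 35, 13, 8, 25, 16, 29, 22], pivot at index 1


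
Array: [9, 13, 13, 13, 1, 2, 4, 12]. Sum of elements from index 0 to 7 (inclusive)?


Prefix sums: [0, 9, 22, 35, 48, 49, 51, 55, 67]
Sum[0..7] = prefix[8] - prefix[0] = 67 - 0 = 67


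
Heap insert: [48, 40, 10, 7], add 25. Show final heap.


Append 25: [48, 40, 10, 7, 25]
Bubble up: no swaps needed
Result: [48, 40, 10, 7, 25]


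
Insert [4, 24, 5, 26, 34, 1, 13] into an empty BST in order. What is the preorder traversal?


Root = 4; build tree by BST insertion.
Preorder traversal: [4, 1, 24, 5, 13, 26, 34]


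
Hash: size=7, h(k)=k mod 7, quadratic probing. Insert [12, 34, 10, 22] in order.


Insertions: 12->slot 5; 34->slot 6; 10->slot 3; 22->slot 1
Table: [None, 22, None, 10, None, 12, 34]


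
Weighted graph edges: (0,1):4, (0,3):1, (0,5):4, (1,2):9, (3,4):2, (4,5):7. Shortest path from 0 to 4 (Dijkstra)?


Dijkstra from 0:
Distances: {0: 0, 1: 4, 2: 13, 3: 1, 4: 3, 5: 4}
Shortest distance to 4 = 3, path = [0, 3, 4]


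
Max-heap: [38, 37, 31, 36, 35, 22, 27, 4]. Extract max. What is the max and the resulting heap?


Max = 38
Replace root with last, heapify down
Resulting heap: [37, 36, 31, 4, 35, 22, 27]


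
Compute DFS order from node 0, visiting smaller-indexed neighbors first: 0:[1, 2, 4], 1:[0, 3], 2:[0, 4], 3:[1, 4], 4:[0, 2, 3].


DFS stack-based: start with [0]
Visit order: [0, 1, 3, 4, 2]


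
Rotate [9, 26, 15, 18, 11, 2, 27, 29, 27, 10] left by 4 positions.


Left rotate by 4: [11, 2, 27, 29, 27, 10, 9, 26, 15, 18]
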